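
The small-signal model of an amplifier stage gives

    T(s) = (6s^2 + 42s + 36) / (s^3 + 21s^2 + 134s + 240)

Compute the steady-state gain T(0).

T(0) = 3/20 ≈ 0.1500

Set s = 0: T(0) = (36) / (240) = 3/20.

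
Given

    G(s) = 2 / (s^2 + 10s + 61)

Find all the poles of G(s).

The poles are the roots of the denominator s^2 + 10s + 61 = 0.
Using the quadratic formula: s = (-10 ± √(-144))/2 = -5 ± 6j.

s = -5 ± 6j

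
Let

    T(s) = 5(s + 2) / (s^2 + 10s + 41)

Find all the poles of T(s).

s = -5 ± 4j

The poles are the roots of the denominator s^2 + 10s + 41 = 0.
Using the quadratic formula: s = (-10 ± √(-64))/2 = -5 ± 4j.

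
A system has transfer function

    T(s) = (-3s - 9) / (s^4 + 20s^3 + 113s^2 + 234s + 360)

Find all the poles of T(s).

The poles are the roots of the denominator s^4 + 20s^3 + 113s^2 + 234s + 360 = 0.
Trying s = -6: the polynomial evaluates to 0, so (s + 6) is a factor.
Dividing out leaves s^3 + 14s^2 + 29s + 60 = 0.
This factors further as (s^2 + 2s + 5)(s + 12) = 0.

s = -1 + 2j, -1 - 2j, -6, -12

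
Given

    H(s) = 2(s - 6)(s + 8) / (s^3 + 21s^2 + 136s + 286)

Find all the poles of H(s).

The poles are the roots of the denominator s^3 + 21s^2 + 136s + 286 = 0.
Trying s = -11: the polynomial evaluates to 0, so (s + 11) is a factor.
Dividing out leaves s^2 + 10s + 26 = 0.
The quadratic formula then gives s = -5 ± 1j.

s = -5 ± j, -11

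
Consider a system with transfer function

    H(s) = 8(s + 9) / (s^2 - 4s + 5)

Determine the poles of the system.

The poles are the roots of the denominator s^2 - 4s + 5 = 0.
Using the quadratic formula: s = (4 ± √(-4))/2 = 2 ± 1j.

s = 2 ± j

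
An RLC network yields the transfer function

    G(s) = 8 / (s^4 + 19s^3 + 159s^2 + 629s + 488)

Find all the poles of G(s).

The poles are the roots of the denominator s^4 + 19s^3 + 159s^2 + 629s + 488 = 0.
Trying s = -8: the polynomial evaluates to 0, so (s + 8) is a factor.
Dividing out leaves s^3 + 11s^2 + 71s + 61 = 0.
This factors further as (s^2 + 10s + 61)(s + 1) = 0.

s = -8, -5 + 6j, -5 - 6j, -1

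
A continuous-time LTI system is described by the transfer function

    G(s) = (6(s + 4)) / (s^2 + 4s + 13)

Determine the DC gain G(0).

At s = 0 each factor (s + a) contributes a and each (s^2 + bs + c) contributes c.
G(0) = 6·(4) / ((13)) = 24/13 = 24/13.

G(0) = 24/13 ≈ 1.846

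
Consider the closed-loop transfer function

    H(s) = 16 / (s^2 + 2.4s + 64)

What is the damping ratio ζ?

ζ = 0.15

Compare the denominator to the standard form s^2 + 2ζωₙs + ωₙ².
ωₙ² = 64, so ωₙ = 8 rad/s.
2ζωₙ = 2.4, so ζ = 2.4/(2·8) = 0.15.
With ζ = 0.15 the response is underdamped.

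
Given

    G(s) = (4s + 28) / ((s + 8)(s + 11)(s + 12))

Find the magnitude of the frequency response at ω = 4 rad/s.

|G(j4)| ≈ 0.02435

Substitute s = j4: numerator = 28 + j16, denominator = 560 + j1200.
|G(j4)| = |28 + j16| / |560 + j1200| = 32.249 / 1324.2 ≈ 0.02435.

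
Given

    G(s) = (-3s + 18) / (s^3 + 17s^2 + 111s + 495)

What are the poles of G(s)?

s = -3 + 6j, -3 - 6j, -11

The poles are the roots of the denominator s^3 + 17s^2 + 111s + 495 = 0.
Trying s = -11: the polynomial evaluates to 0, so (s + 11) is a factor.
Dividing out leaves s^2 + 6s + 45 = 0.
The quadratic formula then gives s = -3 ± 6j.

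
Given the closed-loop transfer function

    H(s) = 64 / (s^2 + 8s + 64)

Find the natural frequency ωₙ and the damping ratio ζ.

Compare the denominator to the standard form s^2 + 2ζωₙs + ωₙ².
ωₙ² = 64, so ωₙ = 8 rad/s.
2ζωₙ = 8, so ζ = 8/(2·8) = 0.5.
With ζ = 0.5 the response is underdamped.

ωₙ = 8 rad/s, ζ = 0.5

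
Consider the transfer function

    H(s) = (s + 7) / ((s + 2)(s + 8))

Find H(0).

Set s = 0: H(0) = (7) / (16) = 7/16.

H(0) = 7/16 ≈ 0.4375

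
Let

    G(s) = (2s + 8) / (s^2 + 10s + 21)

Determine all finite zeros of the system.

Set the numerator to zero: 2s + 8 = 0, i.e. 2·(s + 4) = 0.
So s = -4.

s = -4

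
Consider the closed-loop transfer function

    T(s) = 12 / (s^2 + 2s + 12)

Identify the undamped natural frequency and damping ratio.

ωₙ ≈ 3.464 rad/s, ζ ≈ 0.2887

Compare the denominator to the standard form s^2 + 2ζωₙs + ωₙ².
ωₙ² = 12, so ωₙ = √12 ≈ 3.464 rad/s.
2ζωₙ = 2, so ζ = 2/(2·√12) ≈ 0.2887.
With ζ = 0.2887 the response is underdamped.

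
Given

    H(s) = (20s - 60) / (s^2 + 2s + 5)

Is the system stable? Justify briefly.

The denominator s^2 + 2s + 5 factors as (s^2 + 2s + 5), giving poles at s = -1 + 2j, -1 - 2j.
Since all poles lie strictly in the left half-plane, the system is stable.

stable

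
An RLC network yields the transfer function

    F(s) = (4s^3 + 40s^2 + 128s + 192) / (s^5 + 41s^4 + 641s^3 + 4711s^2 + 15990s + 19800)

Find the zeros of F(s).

Set the numerator to zero: 4s^3 + 40s^2 + 128s + 192 = 0, i.e. 4·(s^3 + 10s^2 + 32s + 48) = 0.
Factoring: (s^2 + 4s + 8)(s + 6) = 0.

s = -2 ± 2j, -6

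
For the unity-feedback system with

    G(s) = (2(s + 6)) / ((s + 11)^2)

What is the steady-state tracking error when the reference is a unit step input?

e_ss = 0.9098

G(s) has no poles at the origin.
This is a Type 0 system. Kp = lim_{s→0} G(s) = 12/121.
e_ss = 1/(1 + Kp) = 1/(1 + 12/121) = 121/133 ≈ 0.9098.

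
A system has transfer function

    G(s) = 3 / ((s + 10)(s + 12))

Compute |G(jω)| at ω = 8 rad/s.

Substitute s = j8: numerator = 3, denominator = 56 + j176.
|G(j8)| = |3| / |56 + j176| = 3 / 184.69 ≈ 0.01624.

|G(j8)| ≈ 0.01624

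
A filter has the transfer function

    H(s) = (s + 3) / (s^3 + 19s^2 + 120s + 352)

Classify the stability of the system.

The denominator s^3 + 19s^2 + 120s + 352 factors as (s^2 + 8s + 32)(s + 11), giving poles at s = -4 ± 4j, -11.
Since all poles lie strictly in the left half-plane, the system is stable.

stable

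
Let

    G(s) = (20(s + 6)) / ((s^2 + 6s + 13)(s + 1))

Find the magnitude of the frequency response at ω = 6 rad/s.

Substitute s = j6: numerator = 120 + j120, denominator = -239 - j102.
|G(j6)| = |120 + j120| / |-239 - j102| = 169.71 / 259.86 ≈ 0.6531.

|G(j6)| ≈ 0.6531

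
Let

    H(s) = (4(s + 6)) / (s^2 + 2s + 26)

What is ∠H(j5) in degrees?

∠H(j5) ≈ -44.48°

At s = j5: numerator = 24 + j20, denominator = 1 + j10.
∠H = ∠num − ∠den = 39.806° − (84.289°) = -44.48°.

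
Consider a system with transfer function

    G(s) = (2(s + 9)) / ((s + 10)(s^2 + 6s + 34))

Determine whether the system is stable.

stable

The poles can be read from the denominator factors: s = -10, -3 ± 5j.
Since all poles lie strictly in the left half-plane, the system is stable.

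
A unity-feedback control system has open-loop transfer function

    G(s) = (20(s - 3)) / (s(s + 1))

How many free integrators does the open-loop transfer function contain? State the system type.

The denominator has 1 factor of s at the origin (free integrator), so this is a Type 1 system.

Type 1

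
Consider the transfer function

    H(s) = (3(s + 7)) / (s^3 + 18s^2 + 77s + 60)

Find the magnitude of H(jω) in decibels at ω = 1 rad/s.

Substitute s = j1: numerator = 21 + j3, denominator = 42 + j76.
|H(j1)| = |21 + j3| / |42 + j76| = 21.213 / 86.833 ≈ 0.2443.
In decibels: 20·log₁₀(0.2443) ≈ -12.2 dB.

|H(j1)|_dB ≈ -12.2 dB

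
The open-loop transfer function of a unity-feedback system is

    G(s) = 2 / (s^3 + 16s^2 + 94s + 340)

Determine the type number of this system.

The denominator has no factor of s at the origin — no free integrator — so this is a Type 0 system.

Type 0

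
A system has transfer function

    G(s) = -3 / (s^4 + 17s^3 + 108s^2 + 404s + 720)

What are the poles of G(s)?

The poles are the roots of the denominator s^4 + 17s^3 + 108s^2 + 404s + 720 = 0.
Trying s = -9: the polynomial evaluates to 0, so (s + 9) is a factor.
Dividing out leaves s^3 + 8s^2 + 36s + 80 = 0.
This factors further as (s^2 + 4s + 20)(s + 4) = 0.

s = -2 + 4j, -2 - 4j, -9, -4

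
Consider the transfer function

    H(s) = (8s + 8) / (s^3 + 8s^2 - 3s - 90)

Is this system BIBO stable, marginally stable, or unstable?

The denominator s^3 + 8s^2 - 3s - 90 factors as (s + 6)(s + 5)(s - 3), giving poles at s = -6, -5, 3.
Since the pole(s) at s = 3 lie in the right half-plane, the system is unstable.

unstable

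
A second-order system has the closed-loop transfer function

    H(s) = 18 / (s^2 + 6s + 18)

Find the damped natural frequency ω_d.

Comparing s^2 + 6s + 18 to s^2 + 2ζωₙs + ωₙ²: ωₙ = √18 ≈ 4.243 rad/s and ζ = 6/(2·√18) ≈ 0.7071.
ζωₙ = 6/2 = 3, so ω_d = ωₙ√(1−ζ²) = √(ωₙ² − (ζωₙ)²) = √(18 − 3²) = √9 = 3 rad/s.

ω_d = 3 rad/s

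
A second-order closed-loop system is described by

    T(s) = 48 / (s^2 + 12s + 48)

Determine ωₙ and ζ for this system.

Compare the denominator to the standard form s^2 + 2ζωₙs + ωₙ².
ωₙ² = 48, so ωₙ = √48 ≈ 6.928 rad/s.
2ζωₙ = 12, so ζ = 12/(2·√48) ≈ 0.8660.
With ζ = 0.8660 the response is underdamped.

ωₙ ≈ 6.928 rad/s, ζ ≈ 0.8660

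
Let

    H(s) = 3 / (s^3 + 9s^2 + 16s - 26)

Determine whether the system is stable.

unstable

The denominator s^3 + 9s^2 + 16s - 26 factors as (s - 1)(s^2 + 10s + 26), giving poles at s = 1, -5 ± j.
Since the pole(s) at s = 1 lie in the right half-plane, the system is unstable.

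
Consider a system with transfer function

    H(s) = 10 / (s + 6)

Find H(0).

H(0) = 5/3 ≈ 1.667

Set s = 0: H(0) = (10) / (6) = 5/3.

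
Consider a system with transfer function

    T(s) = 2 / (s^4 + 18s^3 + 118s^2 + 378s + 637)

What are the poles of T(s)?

The poles are the roots of the denominator s^4 + 18s^3 + 118s^2 + 378s + 637 = 0.
Trying s = -7: the polynomial evaluates to 0, so (s + 7) is a factor.
Dividing out leaves s^3 + 11s^2 + 41s + 91 = 0.
This factors further as (s^2 + 4s + 13)(s + 7) = 0.

s = -2 + 3j, -2 - 3j, -7, -7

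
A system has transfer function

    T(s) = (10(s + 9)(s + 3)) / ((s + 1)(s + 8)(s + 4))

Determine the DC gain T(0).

T(0) = 135/16 ≈ 8.438

At s = 0 each factor (s + a) contributes a and each (s^2 + bs + c) contributes c.
T(0) = 10·(9) · (3) / ((1) · (8) · (4)) = 270/32 = 135/16.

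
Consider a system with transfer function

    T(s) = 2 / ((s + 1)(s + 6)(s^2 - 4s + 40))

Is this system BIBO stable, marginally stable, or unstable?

The poles can be read from the denominator factors: s = -1, -6, 2 ± 6j.
Since the pole(s) at s = 2 + 6j, 2 - 6j lie in the right half-plane, the system is unstable.

unstable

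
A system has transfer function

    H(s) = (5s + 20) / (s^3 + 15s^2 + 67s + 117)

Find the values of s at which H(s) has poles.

The poles are the roots of the denominator s^3 + 15s^2 + 67s + 117 = 0.
Trying s = -9: the polynomial evaluates to 0, so (s + 9) is a factor.
Dividing out leaves s^2 + 6s + 13 = 0.
The quadratic formula then gives s = -3 ± 2j.

s = -3 ± 2j, -9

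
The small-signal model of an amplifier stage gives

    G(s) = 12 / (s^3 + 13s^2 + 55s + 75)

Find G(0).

Set s = 0: G(0) = (12) / (75) = 4/25.

G(0) = 4/25 ≈ 0.1600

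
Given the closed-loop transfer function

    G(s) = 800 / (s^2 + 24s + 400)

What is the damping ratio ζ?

Compare the denominator to the standard form s^2 + 2ζωₙs + ωₙ².
ωₙ² = 400, so ωₙ = 20 rad/s.
2ζωₙ = 24, so ζ = 24/(2·20) = 0.6.
With ζ = 0.6 the response is underdamped.

ζ = 0.6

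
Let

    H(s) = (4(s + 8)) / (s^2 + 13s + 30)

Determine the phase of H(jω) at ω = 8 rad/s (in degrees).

At s = j8: numerator = 32 + j32, denominator = -34 + j104.
∠H = ∠num − ∠den = 45° − (108.10°) = -63.10°.

∠H(j8) ≈ -63.10°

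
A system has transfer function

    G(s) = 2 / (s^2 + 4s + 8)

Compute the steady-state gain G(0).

Set s = 0: G(0) = (2) / (8) = 1/4.

G(0) = 1/4 ≈ 0.2500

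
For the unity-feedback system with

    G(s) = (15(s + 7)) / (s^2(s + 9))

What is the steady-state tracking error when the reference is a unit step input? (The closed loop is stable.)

G(s) has 2 poles at the origin.
This is a Type 2 system; for a step input the steady-state error is zero.

e_ss = 0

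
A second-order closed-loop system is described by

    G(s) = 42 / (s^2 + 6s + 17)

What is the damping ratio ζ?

Compare the denominator to the standard form s^2 + 2ζωₙs + ωₙ².
ωₙ² = 17, so ωₙ = √17 ≈ 4.123 rad/s.
2ζωₙ = 6, so ζ = 6/(2·√17) ≈ 0.7276.

ζ ≈ 0.7276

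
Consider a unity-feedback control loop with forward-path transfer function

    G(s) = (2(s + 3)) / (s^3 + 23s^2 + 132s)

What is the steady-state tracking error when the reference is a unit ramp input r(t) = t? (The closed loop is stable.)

G(s) has one pole at the origin.
This is a Type 1 system. Kv = lim_{s→0} s·G(s) = 6/132 = 1/22.
e_ss = 1/Kv = 1/(1/22) = 22.

e_ss = 22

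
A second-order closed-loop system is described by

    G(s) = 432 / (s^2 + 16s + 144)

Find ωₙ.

ωₙ = 12 rad/s

Compare the denominator to the standard form s^2 + 2ζωₙs + ωₙ².
ωₙ² = 144, so ωₙ = 12 rad/s.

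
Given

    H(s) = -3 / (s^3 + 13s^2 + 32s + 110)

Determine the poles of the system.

s = -1 ± 3j, -11

The poles are the roots of the denominator s^3 + 13s^2 + 32s + 110 = 0.
Trying s = -11: the polynomial evaluates to 0, so (s + 11) is a factor.
Dividing out leaves s^2 + 2s + 10 = 0.
The quadratic formula then gives s = -1 ± 3j.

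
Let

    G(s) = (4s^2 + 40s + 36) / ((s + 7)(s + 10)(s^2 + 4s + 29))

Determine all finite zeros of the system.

s = -1, -9

Set the numerator to zero: 4s^2 + 40s + 36 = 0, i.e. 4·(s^2 + 10s + 9) = 0.
Factoring: (s + 1)(s + 9) = 0.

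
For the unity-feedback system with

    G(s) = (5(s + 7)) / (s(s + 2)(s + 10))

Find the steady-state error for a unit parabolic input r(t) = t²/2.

e_ss = ∞

G(s) has one pole at the origin.
This is a Type 1 system; Ka = lim_{s→0} s^2·G(s) = 0, so the steady-state error for a parabola input is infinite.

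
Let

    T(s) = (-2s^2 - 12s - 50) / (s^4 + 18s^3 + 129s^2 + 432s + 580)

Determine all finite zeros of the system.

s = -3 + 4j, -3 - 4j

Set the numerator to zero: -2s^2 - 12s - 50 = 0, i.e. -2·(s^2 + 6s + 25) = 0.
Factoring: (s^2 + 6s + 25) = 0.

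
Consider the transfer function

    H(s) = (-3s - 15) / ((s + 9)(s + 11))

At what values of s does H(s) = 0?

Set the numerator to zero: -3s - 15 = 0, i.e. -3·(s + 5) = 0.
So s = -5.

s = -5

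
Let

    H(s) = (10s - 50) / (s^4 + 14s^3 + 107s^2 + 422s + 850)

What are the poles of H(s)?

s = -4 + 3j, -4 - 3j, -3 + 5j, -3 - 5j

The poles are the roots of the denominator s^4 + 14s^3 + 107s^2 + 422s + 850 = 0.
No real roots exist; factor into two real quadratics: (s^2 + 8s + 25)(s^2 + 6s + 34) = 0.
Each quadratic gives a conjugate pair via the quadratic formula.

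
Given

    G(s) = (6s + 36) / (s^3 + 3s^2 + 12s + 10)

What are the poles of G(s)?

s = -1 ± 3j, -1

The poles are the roots of the denominator s^3 + 3s^2 + 12s + 10 = 0.
Trying s = -1: the polynomial evaluates to 0, so (s + 1) is a factor.
Dividing out leaves s^2 + 2s + 10 = 0.
The quadratic formula then gives s = -1 ± 3j.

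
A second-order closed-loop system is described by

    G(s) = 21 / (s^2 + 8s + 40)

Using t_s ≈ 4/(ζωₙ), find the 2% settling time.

Comparing s^2 + 8s + 40 to s^2 + 2ζωₙs + ωₙ²: ωₙ = √40 ≈ 6.325 rad/s and ζ = 8/(2·√40) ≈ 0.6325.
ζωₙ = 8/2 = 4, so t_s ≈ 4/(ζωₙ) = 4/4 = 1 s.

t_s ≈ 1 s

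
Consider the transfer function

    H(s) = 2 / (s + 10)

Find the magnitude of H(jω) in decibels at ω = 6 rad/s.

Substitute s = j6: numerator = 2, denominator = 10 + j6.
|H(j6)| = |2| / |10 + j6| = 2 / 11.662 ≈ 0.1715.
In decibels: 20·log₁₀(0.1715) ≈ -15.3 dB.

|H(j6)|_dB ≈ -15.3 dB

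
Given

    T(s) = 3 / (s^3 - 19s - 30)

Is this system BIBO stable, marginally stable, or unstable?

The denominator s^3 - 19s - 30 factors as (s - 5)(s + 3)(s + 2), giving poles at s = 5, -3, -2.
Since the pole(s) at s = 5 lie in the right half-plane, the system is unstable.

unstable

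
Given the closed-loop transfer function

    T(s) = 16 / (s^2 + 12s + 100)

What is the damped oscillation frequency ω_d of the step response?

ω_d = 8 rad/s

Comparing s^2 + 12s + 100 to s^2 + 2ζωₙs + ωₙ²: ωₙ = 10 rad/s and ζ = 12/(2·10) = 0.6.
ζωₙ = 12/2 = 6, so ω_d = ωₙ√(1−ζ²) = √(ωₙ² − (ζωₙ)²) = √(100 − 6²) = √64 = 8 rad/s.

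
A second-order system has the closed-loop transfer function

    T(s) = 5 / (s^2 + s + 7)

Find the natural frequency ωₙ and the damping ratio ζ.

ωₙ ≈ 2.646 rad/s, ζ ≈ 0.1890

Compare the denominator to the standard form s^2 + 2ζωₙs + ωₙ².
ωₙ² = 7, so ωₙ = √7 ≈ 2.646 rad/s.
2ζωₙ = 1, so ζ = 1/(2·√7) ≈ 0.1890.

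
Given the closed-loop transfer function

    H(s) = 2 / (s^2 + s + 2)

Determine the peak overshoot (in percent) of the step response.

Comparing s^2 + s + 2 to s^2 + 2ζωₙs + ωₙ²: ωₙ = √2 ≈ 1.414 rad/s and ζ = 1/(2·√2) ≈ 0.3536.
%OS = 100·exp(−πζ/√(1−ζ²)) = 100·exp(−π·0.3536/√(1−0.3536²)) ≈ 30.5%.

%OS ≈ 30.5%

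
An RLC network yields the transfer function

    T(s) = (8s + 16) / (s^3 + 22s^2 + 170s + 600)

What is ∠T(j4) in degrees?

At s = j4: numerator = 16 + j32, denominator = 248 + j616.
∠T = ∠num − ∠den = 63.435° − (68.070°) = -4.635°.

∠T(j4) ≈ -4.635°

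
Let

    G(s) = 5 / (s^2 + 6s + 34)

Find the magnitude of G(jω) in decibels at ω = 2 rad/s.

Substitute s = j2: numerator = 5, denominator = 30 + j12.
|G(j2)| = |5| / |30 + j12| = 5 / 32.311 ≈ 0.1547.
In decibels: 20·log₁₀(0.1547) ≈ -16.2 dB.

|G(j2)|_dB ≈ -16.2 dB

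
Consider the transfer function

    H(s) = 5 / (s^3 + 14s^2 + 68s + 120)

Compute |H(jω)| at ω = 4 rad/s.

|H(j4)| ≈ 0.02150

Substitute s = j4: numerator = 5, denominator = -104 + j208.
|H(j4)| = |5| / |-104 + j208| = 5 / 232.55 ≈ 0.02150.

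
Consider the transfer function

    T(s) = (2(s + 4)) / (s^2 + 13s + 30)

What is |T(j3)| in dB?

Substitute s = j3: numerator = 8 + j6, denominator = 21 + j39.
|T(j3)| = |8 + j6| / |21 + j39| = 10 / 44.294 ≈ 0.2258.
In decibels: 20·log₁₀(0.2258) ≈ -12.9 dB.

|T(j3)|_dB ≈ -12.9 dB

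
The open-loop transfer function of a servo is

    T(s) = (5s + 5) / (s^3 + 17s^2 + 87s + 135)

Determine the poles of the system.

The poles are the roots of the denominator s^3 + 17s^2 + 87s + 135 = 0.
Trying s = -9: the polynomial evaluates to 0, so (s + 9) is a factor.
Dividing out leaves s^2 + 8s + 15 = 0.
Factoring the quadratic: (s + 5)(s + 3) = 0.

s = -9, -5, -3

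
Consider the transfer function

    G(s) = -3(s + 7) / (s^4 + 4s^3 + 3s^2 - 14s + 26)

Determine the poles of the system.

The poles are the roots of the denominator s^4 + 4s^3 + 3s^2 - 14s + 26 = 0.
No real roots exist; factor into two real quadratics: (s^2 - 2s + 2)(s^2 + 6s + 13) = 0.
Each quadratic gives a conjugate pair via the quadratic formula.

s = 1 ± j, -3 ± 2j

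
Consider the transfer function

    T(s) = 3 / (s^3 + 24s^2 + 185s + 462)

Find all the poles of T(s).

s = -7, -6, -11

The poles are the roots of the denominator s^3 + 24s^2 + 185s + 462 = 0.
Trying s = -7: the polynomial evaluates to 0, so (s + 7) is a factor.
Dividing out leaves s^2 + 17s + 66 = 0.
Factoring the quadratic: (s + 6)(s + 11) = 0.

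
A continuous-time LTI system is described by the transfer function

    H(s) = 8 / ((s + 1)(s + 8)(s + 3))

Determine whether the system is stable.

The poles can be read from the denominator factors: s = -1, -8, -3.
Since all poles lie strictly in the left half-plane, the system is stable.

stable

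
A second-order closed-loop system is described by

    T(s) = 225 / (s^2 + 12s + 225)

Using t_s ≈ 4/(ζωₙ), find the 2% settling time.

t_s ≈ 0.6667 s

Comparing s^2 + 12s + 225 to s^2 + 2ζωₙs + ωₙ²: ωₙ = 15 rad/s and ζ = 12/(2·15) = 0.4.
ζωₙ = 12/2 = 6, so t_s ≈ 4/(ζωₙ) = 4/6 ≈ 0.6667 s.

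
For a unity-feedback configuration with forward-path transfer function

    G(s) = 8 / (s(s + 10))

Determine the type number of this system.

The denominator has 1 factor of s at the origin (free integrator), so this is a Type 1 system.

Type 1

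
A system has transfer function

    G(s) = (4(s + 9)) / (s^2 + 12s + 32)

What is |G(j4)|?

|G(j4)| ≈ 0.7786

Substitute s = j4: numerator = 36 + j16, denominator = 16 + j48.
|G(j4)| = |36 + j16| / |16 + j48| = 39.395 / 50.596 ≈ 0.7786.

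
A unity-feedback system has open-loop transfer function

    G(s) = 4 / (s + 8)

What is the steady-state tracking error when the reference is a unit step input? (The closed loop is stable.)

e_ss = 0.6667

G(s) has no poles at the origin.
This is a Type 0 system. Kp = lim_{s→0} G(s) = 4/8 = 1/2.
e_ss = 1/(1 + Kp) = 1/(1 + 1/2) = 2/3 ≈ 0.6667.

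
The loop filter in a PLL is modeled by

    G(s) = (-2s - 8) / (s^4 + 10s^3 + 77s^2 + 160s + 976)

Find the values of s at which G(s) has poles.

s = 4j, -4j, -5 + 6j, -5 - 6j

The poles are the roots of the denominator s^4 + 10s^3 + 77s^2 + 160s + 976 = 0.
No real roots exist; factor into two real quadratics: (s^2 + 16)(s^2 + 10s + 61) = 0.
Each quadratic gives a conjugate pair via the quadratic formula.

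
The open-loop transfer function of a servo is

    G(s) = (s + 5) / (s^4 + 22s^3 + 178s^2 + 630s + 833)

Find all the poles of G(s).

s = -7, -4 + j, -4 - j, -7

The poles are the roots of the denominator s^4 + 22s^3 + 178s^2 + 630s + 833 = 0.
Trying s = -7: the polynomial evaluates to 0, so (s + 7) is a factor.
Dividing out leaves s^3 + 15s^2 + 73s + 119 = 0.
This factors further as (s^2 + 8s + 17)(s + 7) = 0.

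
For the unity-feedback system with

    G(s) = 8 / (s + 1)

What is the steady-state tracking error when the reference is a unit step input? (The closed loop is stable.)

e_ss = 0.1111

G(s) has no poles at the origin.
This is a Type 0 system. Kp = lim_{s→0} G(s) = 8/1.
e_ss = 1/(1 + Kp) = 1/(1 + 8) = 1/9 ≈ 0.1111.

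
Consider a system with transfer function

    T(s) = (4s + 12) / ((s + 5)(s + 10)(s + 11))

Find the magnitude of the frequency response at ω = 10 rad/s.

Substitute s = j10: numerator = 12 + j40, denominator = -2050 + j1150.
|T(j10)| = |12 + j40| / |-2050 + j1150| = 41.761 / 2350.5 ≈ 0.01777.

|T(j10)| ≈ 0.01777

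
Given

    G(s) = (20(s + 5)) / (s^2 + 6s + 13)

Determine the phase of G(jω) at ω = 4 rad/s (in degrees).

At s = j4: numerator = 100 + j80, denominator = -3 + j24.
∠G = ∠num − ∠den = 38.660° − (97.125°) = -58.47°.

∠G(j4) ≈ -58.47°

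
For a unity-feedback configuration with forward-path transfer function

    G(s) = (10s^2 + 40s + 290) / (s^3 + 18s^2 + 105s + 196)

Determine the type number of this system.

Type 0

The denominator has no factor of s at the origin — no free integrator — so this is a Type 0 system.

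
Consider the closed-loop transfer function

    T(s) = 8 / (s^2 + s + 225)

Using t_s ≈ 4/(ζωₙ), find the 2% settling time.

t_s ≈ 8 s

Comparing s^2 + s + 225 to s^2 + 2ζωₙs + ωₙ²: ωₙ = 15 rad/s and ζ = 1/(2·15) ≈ 0.03333.
ζωₙ = 1/2 = 0.5, so t_s ≈ 4/(ζωₙ) = 4/0.5 = 8 s.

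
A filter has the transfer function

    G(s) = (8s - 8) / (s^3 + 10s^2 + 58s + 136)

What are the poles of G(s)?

The poles are the roots of the denominator s^3 + 10s^2 + 58s + 136 = 0.
Trying s = -4: the polynomial evaluates to 0, so (s + 4) is a factor.
Dividing out leaves s^2 + 6s + 34 = 0.
The quadratic formula then gives s = -3 ± 5j.

s = -4, -3 ± 5j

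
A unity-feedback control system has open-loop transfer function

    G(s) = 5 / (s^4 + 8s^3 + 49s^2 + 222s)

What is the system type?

Type 1

The denominator has 1 factor of s at the origin (free integrator), so this is a Type 1 system.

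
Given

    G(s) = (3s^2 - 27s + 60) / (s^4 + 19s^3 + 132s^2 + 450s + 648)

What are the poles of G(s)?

s = -3 + 3j, -3 - 3j, -4, -9

The poles are the roots of the denominator s^4 + 19s^3 + 132s^2 + 450s + 648 = 0.
Trying s = -4: the polynomial evaluates to 0, so (s + 4) is a factor.
Dividing out leaves s^3 + 15s^2 + 72s + 162 = 0.
This factors further as (s^2 + 6s + 18)(s + 9) = 0.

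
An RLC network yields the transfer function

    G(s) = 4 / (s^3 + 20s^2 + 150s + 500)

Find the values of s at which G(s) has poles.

s = -5 + 5j, -5 - 5j, -10

The poles are the roots of the denominator s^3 + 20s^2 + 150s + 500 = 0.
Trying s = -10: the polynomial evaluates to 0, so (s + 10) is a factor.
Dividing out leaves s^2 + 10s + 50 = 0.
The quadratic formula then gives s = -5 ± 5j.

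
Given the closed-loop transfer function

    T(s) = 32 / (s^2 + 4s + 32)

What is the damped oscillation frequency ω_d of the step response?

Comparing s^2 + 4s + 32 to s^2 + 2ζωₙs + ωₙ²: ωₙ = √32 ≈ 5.657 rad/s and ζ = 4/(2·√32) ≈ 0.3536.
ζωₙ = 4/2 = 2, so ω_d = ωₙ√(1−ζ²) = √(ωₙ² − (ζωₙ)²) = √(32 − 2²) = √28 ≈ 5.292 rad/s.

ω_d ≈ 5.292 rad/s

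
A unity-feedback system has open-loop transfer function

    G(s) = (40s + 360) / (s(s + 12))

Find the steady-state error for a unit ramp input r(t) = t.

G(s) has one pole at the origin.
This is a Type 1 system. Kv = lim_{s→0} s·G(s) = 360/12 = 30.
e_ss = 1/Kv = 1/(30) = 1/30 ≈ 0.03333.

e_ss = 0.03333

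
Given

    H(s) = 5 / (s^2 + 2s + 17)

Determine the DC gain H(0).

Set s = 0: H(0) = (5) / (17) = 5/17.

H(0) = 5/17 ≈ 0.2941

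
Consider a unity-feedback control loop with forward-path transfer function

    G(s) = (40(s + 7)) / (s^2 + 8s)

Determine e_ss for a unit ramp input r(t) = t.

G(s) has one pole at the origin.
This is a Type 1 system. Kv = lim_{s→0} s·G(s) = 280/8 = 35.
e_ss = 1/Kv = 1/(35) = 1/35 ≈ 0.02857.

e_ss = 0.02857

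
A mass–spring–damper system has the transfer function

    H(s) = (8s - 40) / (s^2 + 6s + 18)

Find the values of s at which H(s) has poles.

The poles are the roots of the denominator s^2 + 6s + 18 = 0.
Using the quadratic formula: s = (-6 ± √(-36))/2 = -3 ± 3j.

s = -3 ± 3j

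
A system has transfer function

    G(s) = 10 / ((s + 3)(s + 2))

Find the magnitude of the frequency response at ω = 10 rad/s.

|G(j10)| ≈ 0.09392

Substitute s = j10: numerator = 10, denominator = -94 + j50.
|G(j10)| = |10| / |-94 + j50| = 10 / 106.47 ≈ 0.09392.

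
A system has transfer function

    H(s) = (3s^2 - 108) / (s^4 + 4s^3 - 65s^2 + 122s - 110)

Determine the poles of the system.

s = 1 ± j, -11, 5

The poles are the roots of the denominator s^4 + 4s^3 - 65s^2 + 122s - 110 = 0.
Trying s = -11: the polynomial evaluates to 0, so (s + 11) is a factor.
Dividing out leaves s^3 - 7s^2 + 12s - 10 = 0.
This factors further as (s^2 - 2s + 2)(s - 5) = 0.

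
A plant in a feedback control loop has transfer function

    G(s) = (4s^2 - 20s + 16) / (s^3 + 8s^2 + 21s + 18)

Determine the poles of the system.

The poles are the roots of the denominator s^3 + 8s^2 + 21s + 18 = 0.
Trying s = -3: the polynomial evaluates to 0, so (s + 3) is a factor.
Dividing out leaves s^2 + 5s + 6 = 0.
Factoring the quadratic: (s + 3)(s + 2) = 0.

s = -3, -3, -2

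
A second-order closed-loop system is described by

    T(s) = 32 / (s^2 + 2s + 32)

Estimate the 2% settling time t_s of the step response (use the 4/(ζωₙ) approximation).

t_s ≈ 4 s

Comparing s^2 + 2s + 32 to s^2 + 2ζωₙs + ωₙ²: ωₙ = √32 ≈ 5.657 rad/s and ζ = 2/(2·√32) ≈ 0.1768.
ζωₙ = 2/2 = 1, so t_s ≈ 4/(ζωₙ) = 4/1 = 4 s.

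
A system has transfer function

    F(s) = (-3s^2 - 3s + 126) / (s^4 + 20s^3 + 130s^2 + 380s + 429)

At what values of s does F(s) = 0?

Set the numerator to zero: -3s^2 - 3s + 126 = 0, i.e. -3·(s^2 + s - 42) = 0.
Factoring: (s - 6)(s + 7) = 0.

s = 6, -7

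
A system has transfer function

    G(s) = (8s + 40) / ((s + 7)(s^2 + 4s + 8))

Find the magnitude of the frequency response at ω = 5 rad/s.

|G(j5)| ≈ 0.2505

Substitute s = j5: numerator = 40 + j40, denominator = -219 + j55.
|G(j5)| = |40 + j40| / |-219 + j55| = 56.569 / 225.80 ≈ 0.2505.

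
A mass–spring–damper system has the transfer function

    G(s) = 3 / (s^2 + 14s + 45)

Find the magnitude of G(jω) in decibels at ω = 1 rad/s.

|G(j1)|_dB ≈ -23.7 dB

Substitute s = j1: numerator = 3, denominator = 44 + j14.
|G(j1)| = |3| / |44 + j14| = 3 / 46.174 ≈ 0.06497.
In decibels: 20·log₁₀(0.06497) ≈ -23.7 dB.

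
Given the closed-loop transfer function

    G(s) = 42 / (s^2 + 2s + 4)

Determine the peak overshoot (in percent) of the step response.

Comparing s^2 + 2s + 4 to s^2 + 2ζωₙs + ωₙ²: ωₙ = 2 rad/s and ζ = 2/(2·2) = 0.5.
%OS = 100·exp(−πζ/√(1−ζ²)) = 100·exp(−π·0.5/√(1−0.5²)) ≈ 16.3%.

%OS ≈ 16.3%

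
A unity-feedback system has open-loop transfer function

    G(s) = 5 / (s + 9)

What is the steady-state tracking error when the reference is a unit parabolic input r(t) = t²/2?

e_ss = ∞

G(s) has no poles at the origin.
This is a Type 0 system; Ka = lim_{s→0} s^2·G(s) = 0, so the steady-state error for a parabola input is infinite.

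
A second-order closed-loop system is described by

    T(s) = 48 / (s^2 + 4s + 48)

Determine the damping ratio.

Compare the denominator to the standard form s^2 + 2ζωₙs + ωₙ².
ωₙ² = 48, so ωₙ = √48 ≈ 6.928 rad/s.
2ζωₙ = 4, so ζ = 4/(2·√48) ≈ 0.2887.
With ζ = 0.2887 the response is underdamped.

ζ ≈ 0.2887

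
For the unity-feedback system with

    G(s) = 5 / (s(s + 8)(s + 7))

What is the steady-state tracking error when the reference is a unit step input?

G(s) has one pole at the origin.
This is a Type 1 system; for a step input the steady-state error is zero.

e_ss = 0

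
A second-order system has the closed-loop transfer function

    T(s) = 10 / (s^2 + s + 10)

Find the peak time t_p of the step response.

t_p ≈ 1.006 s

Comparing s^2 + s + 10 to s^2 + 2ζωₙs + ωₙ²: ωₙ = √10 ≈ 3.162 rad/s and ζ = 1/(2·√10) ≈ 0.1581.
ζωₙ = 1/2 = 0.5, so ω_d = ωₙ√(1−ζ²) = √(ωₙ² − (ζωₙ)²) = √(10 − 0.5²) = √9.75 ≈ 3.122 rad/s.
t_p = π/ω_d = π/3.122 ≈ 1.006 s.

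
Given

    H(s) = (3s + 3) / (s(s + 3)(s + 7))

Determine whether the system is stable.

marginally stable

The poles can be read from the denominator factors: s = 0, -3, -7.
Since the simple pole(s) at s = 0 lie on the jω-axis with none in the right half-plane, the system is marginally stable.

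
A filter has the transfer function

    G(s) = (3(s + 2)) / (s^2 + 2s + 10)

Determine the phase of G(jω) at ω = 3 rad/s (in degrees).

At s = j3: numerator = 6 + j9, denominator = 1 + j6.
∠G = ∠num − ∠den = 56.310° − (80.538°) = -24.23°.

∠G(j3) ≈ -24.23°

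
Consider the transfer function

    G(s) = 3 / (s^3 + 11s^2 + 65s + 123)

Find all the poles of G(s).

The poles are the roots of the denominator s^3 + 11s^2 + 65s + 123 = 0.
Trying s = -3: the polynomial evaluates to 0, so (s + 3) is a factor.
Dividing out leaves s^2 + 8s + 41 = 0.
The quadratic formula then gives s = -4 ± 5j.

s = -4 + 5j, -4 - 5j, -3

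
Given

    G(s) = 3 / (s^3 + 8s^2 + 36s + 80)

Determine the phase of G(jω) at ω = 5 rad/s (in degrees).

∠G(j5) ≈ -155.4°

At s = j5: numerator = 3, denominator = -120 + j55.
∠G = ∠num − ∠den = 0° − (155.38°) = -155.4°.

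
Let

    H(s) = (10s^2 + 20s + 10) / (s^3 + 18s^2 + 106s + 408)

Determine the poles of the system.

s = -3 ± 5j, -12

The poles are the roots of the denominator s^3 + 18s^2 + 106s + 408 = 0.
Trying s = -12: the polynomial evaluates to 0, so (s + 12) is a factor.
Dividing out leaves s^2 + 6s + 34 = 0.
The quadratic formula then gives s = -3 ± 5j.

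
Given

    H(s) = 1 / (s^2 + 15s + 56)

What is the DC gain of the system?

Set s = 0: H(0) = (1) / (56) = 1/56.

H(0) = 1/56 ≈ 0.01786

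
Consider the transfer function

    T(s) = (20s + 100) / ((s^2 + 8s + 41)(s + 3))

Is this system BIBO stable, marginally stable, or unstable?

The poles can be read from the denominator factors: s = -4 + 5j, -4 - 5j, -3.
Since all poles lie strictly in the left half-plane, the system is stable.

stable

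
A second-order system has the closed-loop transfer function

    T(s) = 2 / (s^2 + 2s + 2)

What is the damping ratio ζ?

ζ ≈ 0.7071

Compare the denominator to the standard form s^2 + 2ζωₙs + ωₙ².
ωₙ² = 2, so ωₙ = √2 ≈ 1.414 rad/s.
2ζωₙ = 2, so ζ = 2/(2·√2) ≈ 0.7071.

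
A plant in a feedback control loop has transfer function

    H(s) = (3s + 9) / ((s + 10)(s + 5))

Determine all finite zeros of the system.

Set the numerator to zero: 3s + 9 = 0, i.e. 3·(s + 3) = 0.
So s = -3.

s = -3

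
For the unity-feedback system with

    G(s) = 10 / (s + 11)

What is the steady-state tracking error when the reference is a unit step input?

e_ss = 0.5238

G(s) has no poles at the origin.
This is a Type 0 system. Kp = lim_{s→0} G(s) = 10/11.
e_ss = 1/(1 + Kp) = 1/(1 + 10/11) = 11/21 ≈ 0.5238.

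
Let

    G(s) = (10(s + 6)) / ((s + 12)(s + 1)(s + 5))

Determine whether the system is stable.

stable

The poles can be read from the denominator factors: s = -12, -1, -5.
Since all poles lie strictly in the left half-plane, the system is stable.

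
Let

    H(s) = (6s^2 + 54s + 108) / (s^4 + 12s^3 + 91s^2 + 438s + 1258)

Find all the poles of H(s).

s = -1 + 6j, -1 - 6j, -5 + 3j, -5 - 3j

The poles are the roots of the denominator s^4 + 12s^3 + 91s^2 + 438s + 1258 = 0.
No real roots exist; factor into two real quadratics: (s^2 + 2s + 37)(s^2 + 10s + 34) = 0.
Each quadratic gives a conjugate pair via the quadratic formula.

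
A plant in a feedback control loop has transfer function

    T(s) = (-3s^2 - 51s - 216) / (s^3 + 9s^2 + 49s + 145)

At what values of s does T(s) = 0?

s = -8, -9

Set the numerator to zero: -3s^2 - 51s - 216 = 0, i.e. -3·(s^2 + 17s + 72) = 0.
Factoring: (s + 8)(s + 9) = 0.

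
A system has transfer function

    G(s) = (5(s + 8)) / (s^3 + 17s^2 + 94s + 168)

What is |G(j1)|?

|G(j1)| ≈ 0.2273

Substitute s = j1: numerator = 40 + j5, denominator = 151 + j93.
|G(j1)| = |40 + j5| / |151 + j93| = 40.311 / 177.34 ≈ 0.2273.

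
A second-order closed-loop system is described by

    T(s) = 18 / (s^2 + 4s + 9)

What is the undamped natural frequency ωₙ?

ωₙ = 3 rad/s

Compare the denominator to the standard form s^2 + 2ζωₙs + ωₙ².
ωₙ² = 9, so ωₙ = 3 rad/s.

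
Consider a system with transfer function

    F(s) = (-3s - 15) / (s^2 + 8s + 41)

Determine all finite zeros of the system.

Set the numerator to zero: -3s - 15 = 0, i.e. -3·(s + 5) = 0.
So s = -5.

s = -5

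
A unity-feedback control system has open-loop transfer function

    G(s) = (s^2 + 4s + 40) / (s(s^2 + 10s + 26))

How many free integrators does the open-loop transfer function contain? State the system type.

Type 1

The denominator has 1 factor of s at the origin (free integrator), so this is a Type 1 system.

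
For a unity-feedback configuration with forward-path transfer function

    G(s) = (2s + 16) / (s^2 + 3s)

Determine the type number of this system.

Type 1

Factor s from the denominator: s^2 + 3s = s·(s + 3).
There is 1 pole at the origin, so the system is Type 1.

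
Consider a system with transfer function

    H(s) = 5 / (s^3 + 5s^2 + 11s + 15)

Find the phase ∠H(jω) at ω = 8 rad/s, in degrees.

At s = j8: numerator = 5, denominator = -305 - j424.
∠H = ∠num − ∠den = 0° − (-125.73°) = 125.7°.

∠H(j8) ≈ 125.7°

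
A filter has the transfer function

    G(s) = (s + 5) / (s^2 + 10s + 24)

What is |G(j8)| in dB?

Substitute s = j8: numerator = 5 + j8, denominator = -40 + j80.
|G(j8)| = |5 + j8| / |-40 + j80| = 9.4340 / 89.443 ≈ 0.1055.
In decibels: 20·log₁₀(0.1055) ≈ -19.5 dB.

|G(j8)|_dB ≈ -19.5 dB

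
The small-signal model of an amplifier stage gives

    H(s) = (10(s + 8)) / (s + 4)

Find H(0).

H(0) = 20

At s = 0 each factor (s + a) contributes a and each (s^2 + bs + c) contributes c.
H(0) = 10·(8) / ((4)) = 80/4 = 20.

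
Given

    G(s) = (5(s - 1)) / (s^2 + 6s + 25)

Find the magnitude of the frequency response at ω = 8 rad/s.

Substitute s = j8: numerator = -5 + j40, denominator = -39 + j48.
|G(j8)| = |-5 + j40| / |-39 + j48| = 40.311 / 61.847 ≈ 0.6518.

|G(j8)| ≈ 0.6518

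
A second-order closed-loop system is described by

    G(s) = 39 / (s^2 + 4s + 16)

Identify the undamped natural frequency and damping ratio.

Compare the denominator to the standard form s^2 + 2ζωₙs + ωₙ².
ωₙ² = 16, so ωₙ = 4 rad/s.
2ζωₙ = 4, so ζ = 4/(2·4) = 0.5.
With ζ = 0.5 the response is underdamped.

ωₙ = 4 rad/s, ζ = 0.5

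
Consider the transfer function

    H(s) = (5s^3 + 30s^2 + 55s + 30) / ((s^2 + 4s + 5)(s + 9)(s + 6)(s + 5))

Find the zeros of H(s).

Set the numerator to zero: 5s^3 + 30s^2 + 55s + 30 = 0, i.e. 5·(s^3 + 6s^2 + 11s + 6) = 0.
Factoring: (s + 3)(s + 1)(s + 2) = 0.

s = -3, -1, -2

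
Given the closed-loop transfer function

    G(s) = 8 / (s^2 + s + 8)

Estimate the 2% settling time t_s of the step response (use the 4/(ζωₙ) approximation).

t_s ≈ 8 s

Comparing s^2 + s + 8 to s^2 + 2ζωₙs + ωₙ²: ωₙ = √8 ≈ 2.828 rad/s and ζ = 1/(2·√8) ≈ 0.1768.
ζωₙ = 1/2 = 0.5, so t_s ≈ 4/(ζωₙ) = 4/0.5 = 8 s.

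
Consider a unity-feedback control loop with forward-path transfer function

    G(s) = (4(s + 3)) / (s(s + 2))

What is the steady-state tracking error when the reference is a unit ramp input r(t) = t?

e_ss = 0.1667

G(s) has one pole at the origin.
This is a Type 1 system. Kv = lim_{s→0} s·G(s) = 12/2 = 6.
e_ss = 1/Kv = 1/(6) = 1/6 ≈ 0.1667.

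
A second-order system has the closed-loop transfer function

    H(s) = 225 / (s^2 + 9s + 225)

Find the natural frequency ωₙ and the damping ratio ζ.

ωₙ = 15 rad/s, ζ = 0.3

Compare the denominator to the standard form s^2 + 2ζωₙs + ωₙ².
ωₙ² = 225, so ωₙ = 15 rad/s.
2ζωₙ = 9, so ζ = 9/(2·15) = 0.3.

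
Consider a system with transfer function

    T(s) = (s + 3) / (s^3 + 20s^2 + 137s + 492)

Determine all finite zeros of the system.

Set the numerator to zero: s + 3 = 0.
So s = -3.

s = -3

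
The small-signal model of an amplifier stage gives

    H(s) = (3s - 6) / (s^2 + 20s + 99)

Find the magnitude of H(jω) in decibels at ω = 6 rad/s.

Substitute s = j6: numerator = -6 + j18, denominator = 63 + j120.
|H(j6)| = |-6 + j18| / |63 + j120| = 18.974 / 135.53 ≈ 0.1400.
In decibels: 20·log₁₀(0.1400) ≈ -17.1 dB.

|H(j6)|_dB ≈ -17.1 dB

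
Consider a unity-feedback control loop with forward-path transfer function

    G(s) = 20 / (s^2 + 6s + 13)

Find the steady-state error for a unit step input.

G(s) has no poles at the origin.
This is a Type 0 system. Kp = lim_{s→0} G(s) = 20/13.
e_ss = 1/(1 + Kp) = 1/(1 + 20/13) = 13/33 ≈ 0.3939.

e_ss = 0.3939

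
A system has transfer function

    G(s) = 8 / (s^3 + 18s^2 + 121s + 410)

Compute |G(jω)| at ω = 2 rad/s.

|G(j2)| ≈ 0.01946

Substitute s = j2: numerator = 8, denominator = 338 + j234.
|G(j2)| = |8| / |338 + j234| = 8 / 411.10 ≈ 0.01946.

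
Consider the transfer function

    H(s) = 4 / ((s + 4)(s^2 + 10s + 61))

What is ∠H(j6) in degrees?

∠H(j6) ≈ -123.7°

At s = j6: numerator = 4, denominator = -260 + j390.
∠H = ∠num − ∠den = 0° − (123.69°) = -123.7°.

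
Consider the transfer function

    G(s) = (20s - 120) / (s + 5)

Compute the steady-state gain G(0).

G(0) = -24

Set s = 0: G(0) = (-120) / (5) = -24.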